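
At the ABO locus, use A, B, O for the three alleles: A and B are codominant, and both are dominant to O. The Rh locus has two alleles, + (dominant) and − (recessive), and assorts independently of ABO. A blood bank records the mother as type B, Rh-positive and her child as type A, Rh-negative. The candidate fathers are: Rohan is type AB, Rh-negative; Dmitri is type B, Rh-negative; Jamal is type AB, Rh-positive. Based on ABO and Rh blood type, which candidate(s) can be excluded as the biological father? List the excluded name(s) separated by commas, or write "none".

Dmitri

A candidate is excluded only if no genotype consistent with his phenotype could produce a type A, Rh-negative child with a type B, Rh-positive mother.
Dmitri (type B, Rh-): no genotype consistent with that phenotype can produce a type-A Rh- child with a type-B mother.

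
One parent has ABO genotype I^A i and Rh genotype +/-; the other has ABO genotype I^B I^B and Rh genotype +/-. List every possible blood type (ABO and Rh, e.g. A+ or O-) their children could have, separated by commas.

Gametes from I^A i × I^B I^B give offspring ABO genotypes I^A I^B, I^B i, i.e. phenotypes B, AB.
Rh cross +/- × +/- → phenotypes Rh+, Rh-.
Combining independently: B+, B-, AB+, AB-.

B+, B-, AB+, AB-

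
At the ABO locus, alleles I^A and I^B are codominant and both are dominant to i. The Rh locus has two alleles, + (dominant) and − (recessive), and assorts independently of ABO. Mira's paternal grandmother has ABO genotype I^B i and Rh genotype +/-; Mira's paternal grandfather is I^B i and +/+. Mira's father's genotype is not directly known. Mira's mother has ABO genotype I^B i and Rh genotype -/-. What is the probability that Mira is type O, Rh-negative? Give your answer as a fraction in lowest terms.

1/16

Mira's father's ABO genotype from I^B i × I^B i: 1/4 I^B I^B, 1/2 I^B i, 1/4 i i.
Crossing each possibility with the mother I^B i and summing P(type O): 1/4·0 + 1/2·1/4 + 1/4·1/2 = 1/4.
Similarly for Rh via the father's Rh distribution: P(Rh-) = 1/4.
Independent loci: 1/4 × 1/4 = 1/16.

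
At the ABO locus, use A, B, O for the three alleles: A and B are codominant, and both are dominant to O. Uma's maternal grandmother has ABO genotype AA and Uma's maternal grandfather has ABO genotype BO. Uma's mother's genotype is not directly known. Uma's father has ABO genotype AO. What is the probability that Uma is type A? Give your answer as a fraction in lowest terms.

5/8

Uma's mother's ABO genotype from AA × BO: 1/2 AB, 1/2 AO.
Crossing each possibility with the father AO and summing P(type A): 1/2·1/2 + 1/2·3/4 = 5/8.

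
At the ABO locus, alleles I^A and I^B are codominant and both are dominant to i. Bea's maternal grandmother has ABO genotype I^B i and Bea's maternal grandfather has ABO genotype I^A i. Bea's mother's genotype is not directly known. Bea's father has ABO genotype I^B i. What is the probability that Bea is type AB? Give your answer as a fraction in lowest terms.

1/8

Bea's mother's ABO genotype from I^B i × I^A i: 1/4 I^A I^B, 1/4 I^A i, 1/4 I^B i, 1/4 i i.
Crossing each possibility with the father I^B i and summing P(type AB): 1/4·1/4 + 1/4·1/4 + 1/4·0 + 1/4·0 = 1/8.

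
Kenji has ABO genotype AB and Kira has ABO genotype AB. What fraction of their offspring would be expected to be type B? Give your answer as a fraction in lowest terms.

ABO cross AB × AB → offspring phenotypes: 1/4 A, 1/4 B, 1/2 AB.
So P(type B) = 1/4.

1/4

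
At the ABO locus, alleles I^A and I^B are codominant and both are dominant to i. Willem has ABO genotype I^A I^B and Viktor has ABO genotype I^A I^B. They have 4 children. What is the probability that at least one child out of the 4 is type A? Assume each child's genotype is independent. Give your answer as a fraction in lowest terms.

175/256

ABO cross I^A I^B × I^A I^B → 1/4 A, 1/4 B, 1/2 AB.
So P(type A) = 1/4 per child.
P(none) = (3/4)^4 = 81/256; P(at least one) = 1 − 81/256 = 175/256.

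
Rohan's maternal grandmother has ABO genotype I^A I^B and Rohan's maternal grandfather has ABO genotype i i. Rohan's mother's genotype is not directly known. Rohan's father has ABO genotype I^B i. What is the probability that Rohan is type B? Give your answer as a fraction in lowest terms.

1/2

Rohan's mother's ABO genotype from I^A I^B × i i: 1/2 I^A i, 1/2 I^B i.
Crossing each possibility with the father I^B i and summing P(type B): 1/2·1/4 + 1/2·3/4 = 1/2.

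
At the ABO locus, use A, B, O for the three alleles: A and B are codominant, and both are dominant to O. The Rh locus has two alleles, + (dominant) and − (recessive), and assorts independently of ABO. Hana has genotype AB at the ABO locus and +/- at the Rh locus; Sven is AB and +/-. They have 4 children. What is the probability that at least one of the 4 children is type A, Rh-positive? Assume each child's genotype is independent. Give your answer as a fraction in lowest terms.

ABO cross AB × AB → 1/4 A, 1/4 B, 1/2 AB.
Rh cross +/- × +/- → 3/4 Rh+, 1/4 Rh-; so P(type A, Rh-positive) = 1/4 × 3/4 = 3/16 per child.
P(none) = (13/16)^4 = 28561/65536; P(at least one) = 1 − 28561/65536 = 36975/65536.

36975/65536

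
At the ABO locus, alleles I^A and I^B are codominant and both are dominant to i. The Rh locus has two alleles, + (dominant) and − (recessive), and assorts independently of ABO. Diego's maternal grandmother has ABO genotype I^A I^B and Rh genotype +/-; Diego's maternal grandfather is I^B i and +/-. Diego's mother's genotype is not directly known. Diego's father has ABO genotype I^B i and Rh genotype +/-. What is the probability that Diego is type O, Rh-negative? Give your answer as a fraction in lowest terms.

1/32

Diego's mother's ABO genotype from I^A I^B × I^B i: 1/4 I^A I^B, 1/4 I^A i, 1/4 I^B I^B, 1/4 I^B i.
Crossing each possibility with the father I^B i and summing P(type O): 1/4·0 + 1/4·1/4 + 1/4·0 + 1/4·1/4 = 1/8.
Similarly for Rh via the mother's Rh distribution: P(Rh-) = 1/4.
Independent loci: 1/8 × 1/4 = 1/32.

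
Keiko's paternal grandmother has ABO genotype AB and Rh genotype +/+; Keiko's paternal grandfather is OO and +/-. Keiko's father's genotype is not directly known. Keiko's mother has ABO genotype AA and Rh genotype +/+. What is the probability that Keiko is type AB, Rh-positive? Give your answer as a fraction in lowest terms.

Keiko's father's ABO genotype from AB × OO: 1/2 AO, 1/2 BO.
Crossing each possibility with the mother AA and summing P(type AB): 1/2·0 + 1/2·1/2 = 1/4.
Similarly for Rh via the father's Rh distribution: P(Rh+) = 1.
Independent loci: 1/4 × 1 = 1/4.

1/4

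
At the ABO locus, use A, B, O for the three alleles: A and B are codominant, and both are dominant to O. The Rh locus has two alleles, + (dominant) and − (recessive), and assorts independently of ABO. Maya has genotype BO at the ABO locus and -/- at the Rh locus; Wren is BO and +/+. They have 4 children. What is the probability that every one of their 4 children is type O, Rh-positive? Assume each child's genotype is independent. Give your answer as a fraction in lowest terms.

1/256

ABO cross BO × BO → 1/4 O, 3/4 B.
Rh cross -/- × +/+ → 1 Rh+; so P(type O, Rh-positive) = 1/4 × 1 = 1/4 per child.
All 4 independent: (1/4)^4 = 1/256.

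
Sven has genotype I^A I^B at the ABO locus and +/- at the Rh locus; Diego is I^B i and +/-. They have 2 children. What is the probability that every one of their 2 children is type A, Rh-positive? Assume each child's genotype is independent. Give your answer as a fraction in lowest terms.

ABO cross I^A I^B × I^B i → 1/4 A, 1/2 B, 1/4 AB.
Rh cross +/- × +/- → 3/4 Rh+, 1/4 Rh-; so P(type A, Rh-positive) = 1/4 × 3/4 = 3/16 per child.
All 2 independent: (3/16)^2 = 9/256.

9/256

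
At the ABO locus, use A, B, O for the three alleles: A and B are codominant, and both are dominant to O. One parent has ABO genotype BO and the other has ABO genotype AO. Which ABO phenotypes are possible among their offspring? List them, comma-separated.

O, A, B, AB

Gametes from BO × AO give offspring ABO genotypes AB, AO, BO, OO, i.e. phenotypes O, A, B, AB.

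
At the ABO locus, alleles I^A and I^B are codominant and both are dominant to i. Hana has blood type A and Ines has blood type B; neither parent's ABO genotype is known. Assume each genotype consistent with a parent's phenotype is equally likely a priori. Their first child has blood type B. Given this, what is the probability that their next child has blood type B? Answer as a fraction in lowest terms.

Possible genotypes: Hana ∈ {I^A I^A, I^A i}; Ines ∈ {I^B I^B, I^B i}.
Weight each parental genotype pair by prior × P(type-B child):
  I^A i × I^B I^B: posterior weight 2/3; P(next child type B) = 1/2.
  I^A i × I^B i: posterior weight 1/3; P(next child type B) = 1/4.
Weighted sum = 5/12.

5/12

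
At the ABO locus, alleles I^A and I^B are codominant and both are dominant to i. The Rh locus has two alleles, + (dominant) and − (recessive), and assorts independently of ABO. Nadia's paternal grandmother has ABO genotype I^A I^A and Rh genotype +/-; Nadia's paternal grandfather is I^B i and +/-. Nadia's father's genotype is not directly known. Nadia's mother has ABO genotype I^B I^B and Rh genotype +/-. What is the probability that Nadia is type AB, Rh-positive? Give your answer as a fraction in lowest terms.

3/8

Nadia's father's ABO genotype from I^A I^A × I^B i: 1/2 I^A I^B, 1/2 I^A i.
Crossing each possibility with the mother I^B I^B and summing P(type AB): 1/2·1/2 + 1/2·1/2 = 1/2.
Similarly for Rh via the father's Rh distribution: P(Rh+) = 3/4.
Independent loci: 1/2 × 3/4 = 3/8.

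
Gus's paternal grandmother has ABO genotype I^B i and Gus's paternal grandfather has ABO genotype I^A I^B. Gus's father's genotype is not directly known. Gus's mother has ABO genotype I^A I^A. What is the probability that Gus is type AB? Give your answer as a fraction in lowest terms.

1/2

Gus's father's ABO genotype from I^B i × I^A I^B: 1/4 I^A I^B, 1/4 I^A i, 1/4 I^B I^B, 1/4 I^B i.
Crossing each possibility with the mother I^A I^A and summing P(type AB): 1/4·1/2 + 1/4·0 + 1/4·1 + 1/4·1/2 = 1/2.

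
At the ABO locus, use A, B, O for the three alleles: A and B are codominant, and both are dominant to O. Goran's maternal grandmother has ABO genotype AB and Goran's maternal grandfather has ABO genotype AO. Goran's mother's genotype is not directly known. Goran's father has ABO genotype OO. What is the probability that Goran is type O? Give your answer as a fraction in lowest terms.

Goran's mother's ABO genotype from AB × AO: 1/4 AA, 1/4 AB, 1/4 AO, 1/4 BO.
Crossing each possibility with the father OO and summing P(type O): 1/4·0 + 1/4·0 + 1/4·1/2 + 1/4·1/2 = 1/4.

1/4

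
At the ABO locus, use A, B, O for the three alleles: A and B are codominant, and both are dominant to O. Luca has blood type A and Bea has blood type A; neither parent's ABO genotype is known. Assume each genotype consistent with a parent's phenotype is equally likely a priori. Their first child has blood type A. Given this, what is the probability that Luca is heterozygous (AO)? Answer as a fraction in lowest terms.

Possible genotypes: Luca ∈ {AA, AO}; Bea ∈ {AA, AO}.
Weight each parental genotype pair by prior × P(type-A child):
  AA × AA: posterior weight 4/15.
  AA × AO: posterior weight 4/15.
  AO × AA: posterior weight 4/15.
  AO × AO: posterior weight 1/5.
Sum the posterior weight over pairs where Luca is AO: 7/15.

7/15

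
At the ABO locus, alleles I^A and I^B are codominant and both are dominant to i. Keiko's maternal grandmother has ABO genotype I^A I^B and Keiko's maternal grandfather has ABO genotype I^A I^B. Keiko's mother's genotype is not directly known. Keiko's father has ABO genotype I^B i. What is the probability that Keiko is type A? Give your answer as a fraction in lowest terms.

Keiko's mother's ABO genotype from I^A I^B × I^A I^B: 1/4 I^A I^A, 1/2 I^A I^B, 1/4 I^B I^B.
Crossing each possibility with the father I^B i and summing P(type A): 1/4·1/2 + 1/2·1/4 + 1/4·0 = 1/4.

1/4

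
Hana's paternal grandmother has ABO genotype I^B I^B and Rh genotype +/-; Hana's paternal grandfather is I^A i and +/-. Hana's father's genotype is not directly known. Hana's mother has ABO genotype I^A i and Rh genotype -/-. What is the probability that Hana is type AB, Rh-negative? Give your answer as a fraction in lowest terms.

1/8

Hana's father's ABO genotype from I^B I^B × I^A i: 1/2 I^A I^B, 1/2 I^B i.
Crossing each possibility with the mother I^A i and summing P(type AB): 1/2·1/4 + 1/2·1/4 = 1/4.
Similarly for Rh via the father's Rh distribution: P(Rh-) = 1/2.
Independent loci: 1/4 × 1/2 = 1/8.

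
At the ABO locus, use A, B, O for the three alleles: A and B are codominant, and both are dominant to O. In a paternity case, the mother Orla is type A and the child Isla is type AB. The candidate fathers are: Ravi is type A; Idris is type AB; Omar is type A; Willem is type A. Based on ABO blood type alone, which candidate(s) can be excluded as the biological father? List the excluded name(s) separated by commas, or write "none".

Ravi, Omar, Willem

A candidate is excluded only if no genotype consistent with his phenotype could produce a type AB child with a type A mother.
Ravi (type A): no genotype consistent with that phenotype can produce a type-AB child with a type-A mother.
Omar (type A): no genotype consistent with that phenotype can produce a type-AB child with a type-A mother.
Willem (type A): no genotype consistent with that phenotype can produce a type-AB child with a type-A mother.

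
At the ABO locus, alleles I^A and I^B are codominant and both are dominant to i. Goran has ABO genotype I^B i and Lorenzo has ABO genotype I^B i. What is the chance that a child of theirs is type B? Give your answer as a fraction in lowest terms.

3/4

ABO cross I^B i × I^B i → offspring phenotypes: 1/4 O, 3/4 B.
So P(type B) = 3/4.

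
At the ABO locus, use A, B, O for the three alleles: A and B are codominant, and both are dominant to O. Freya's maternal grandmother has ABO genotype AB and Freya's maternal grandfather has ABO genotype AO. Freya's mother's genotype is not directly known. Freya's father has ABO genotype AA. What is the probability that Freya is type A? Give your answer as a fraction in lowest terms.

3/4

Freya's mother's ABO genotype from AB × AO: 1/4 AA, 1/4 AB, 1/4 AO, 1/4 BO.
Crossing each possibility with the father AA and summing P(type A): 1/4·1 + 1/4·1/2 + 1/4·1 + 1/4·1/2 = 3/4.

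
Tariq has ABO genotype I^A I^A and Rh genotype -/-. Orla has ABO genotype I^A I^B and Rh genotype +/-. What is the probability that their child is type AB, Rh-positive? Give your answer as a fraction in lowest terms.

1/4

ABO cross I^A I^A × I^A I^B → offspring phenotypes: 1/2 A, 1/2 AB.
Rh cross -/- × +/- → 1/2 Rh+, 1/2 Rh-.
Independent loci: P(type AB, Rh-positive) = 1/2 × 1/2 = 1/4.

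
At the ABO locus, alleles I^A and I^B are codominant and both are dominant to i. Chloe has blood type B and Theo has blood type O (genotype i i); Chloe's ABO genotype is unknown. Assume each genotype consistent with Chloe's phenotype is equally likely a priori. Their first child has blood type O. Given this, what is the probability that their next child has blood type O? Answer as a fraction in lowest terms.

1/2

Possible genotypes: Chloe ∈ {I^B I^B, I^B i}; Theo ∈ {i i}.
Weight each parental genotype pair by prior × P(type-O child):
  I^B i × i i: posterior weight 1; P(next child type O) = 1/2.
Weighted sum = 1/2.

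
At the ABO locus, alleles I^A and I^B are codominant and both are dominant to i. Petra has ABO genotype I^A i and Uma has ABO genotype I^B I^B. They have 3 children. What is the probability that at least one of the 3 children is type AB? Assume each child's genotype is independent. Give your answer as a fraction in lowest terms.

ABO cross I^A i × I^B I^B → 1/2 B, 1/2 AB.
So P(type AB) = 1/2 per child.
P(none) = (1/2)^3 = 1/8; P(at least one) = 1 − 1/8 = 7/8.

7/8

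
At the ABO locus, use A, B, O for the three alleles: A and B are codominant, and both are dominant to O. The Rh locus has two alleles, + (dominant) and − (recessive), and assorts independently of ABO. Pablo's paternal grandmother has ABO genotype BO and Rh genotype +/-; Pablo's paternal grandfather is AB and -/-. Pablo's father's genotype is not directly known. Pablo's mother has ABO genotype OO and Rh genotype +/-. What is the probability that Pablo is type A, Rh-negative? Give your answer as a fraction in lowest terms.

Pablo's father's ABO genotype from BO × AB: 1/4 AB, 1/4 AO, 1/4 BB, 1/4 BO.
Crossing each possibility with the mother OO and summing P(type A): 1/4·1/2 + 1/4·1/2 + 1/4·0 + 1/4·0 = 1/4.
Similarly for Rh via the father's Rh distribution: P(Rh-) = 3/8.
Independent loci: 1/4 × 3/8 = 3/32.

3/32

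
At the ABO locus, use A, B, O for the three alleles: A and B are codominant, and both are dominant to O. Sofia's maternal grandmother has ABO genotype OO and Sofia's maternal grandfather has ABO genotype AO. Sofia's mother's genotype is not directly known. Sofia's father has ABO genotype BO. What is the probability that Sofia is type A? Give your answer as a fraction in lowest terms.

1/8

Sofia's mother's ABO genotype from OO × AO: 1/2 AO, 1/2 OO.
Crossing each possibility with the father BO and summing P(type A): 1/2·1/4 + 1/2·0 = 1/8.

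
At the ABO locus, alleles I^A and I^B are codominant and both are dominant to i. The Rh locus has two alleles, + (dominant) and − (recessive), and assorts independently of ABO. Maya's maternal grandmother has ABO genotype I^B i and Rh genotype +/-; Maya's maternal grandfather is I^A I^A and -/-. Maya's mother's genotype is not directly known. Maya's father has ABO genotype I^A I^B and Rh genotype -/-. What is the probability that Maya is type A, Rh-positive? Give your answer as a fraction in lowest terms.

Maya's mother's ABO genotype from I^B i × I^A I^A: 1/2 I^A I^B, 1/2 I^A i.
Crossing each possibility with the father I^A I^B and summing P(type A): 1/2·1/4 + 1/2·1/2 = 3/8.
Similarly for Rh via the mother's Rh distribution: P(Rh+) = 1/4.
Independent loci: 3/8 × 1/4 = 3/32.

3/32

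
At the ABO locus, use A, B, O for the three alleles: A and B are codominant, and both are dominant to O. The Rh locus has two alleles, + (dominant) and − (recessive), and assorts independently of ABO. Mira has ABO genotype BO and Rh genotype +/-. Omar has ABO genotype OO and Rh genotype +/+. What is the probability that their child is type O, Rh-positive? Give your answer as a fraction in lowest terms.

1/2

ABO cross BO × OO → offspring phenotypes: 1/2 O, 1/2 B.
Rh cross +/- × +/+ → 1 Rh+.
Independent loci: P(type O, Rh-positive) = 1/2 × 1 = 1/2.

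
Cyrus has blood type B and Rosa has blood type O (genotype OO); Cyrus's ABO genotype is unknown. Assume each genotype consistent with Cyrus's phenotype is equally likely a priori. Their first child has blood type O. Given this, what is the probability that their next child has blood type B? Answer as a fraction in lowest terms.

Possible genotypes: Cyrus ∈ {BB, BO}; Rosa ∈ {OO}.
Weight each parental genotype pair by prior × P(type-O child):
  BO × OO: posterior weight 1; P(next child type B) = 1/2.
Weighted sum = 1/2.

1/2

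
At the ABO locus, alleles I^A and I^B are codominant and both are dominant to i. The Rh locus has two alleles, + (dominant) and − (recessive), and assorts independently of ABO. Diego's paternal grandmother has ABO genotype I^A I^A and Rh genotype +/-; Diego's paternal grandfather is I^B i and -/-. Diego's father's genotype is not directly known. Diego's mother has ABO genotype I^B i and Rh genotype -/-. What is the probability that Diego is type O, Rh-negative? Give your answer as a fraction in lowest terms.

Diego's father's ABO genotype from I^A I^A × I^B i: 1/2 I^A I^B, 1/2 I^A i.
Crossing each possibility with the mother I^B i and summing P(type O): 1/2·0 + 1/2·1/4 = 1/8.
Similarly for Rh via the father's Rh distribution: P(Rh-) = 3/4.
Independent loci: 1/8 × 3/4 = 3/32.

3/32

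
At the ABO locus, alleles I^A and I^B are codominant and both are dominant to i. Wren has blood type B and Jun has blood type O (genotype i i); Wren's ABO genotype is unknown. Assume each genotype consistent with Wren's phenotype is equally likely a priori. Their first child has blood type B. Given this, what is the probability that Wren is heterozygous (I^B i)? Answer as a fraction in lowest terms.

Possible genotypes: Wren ∈ {I^B I^B, I^B i}; Jun ∈ {i i}.
Weight each parental genotype pair by prior × P(type-B child):
  I^B I^B × i i: posterior weight 2/3.
  I^B i × i i: posterior weight 1/3.
Sum the posterior weight over pairs where Wren is I^B i: 1/3.

1/3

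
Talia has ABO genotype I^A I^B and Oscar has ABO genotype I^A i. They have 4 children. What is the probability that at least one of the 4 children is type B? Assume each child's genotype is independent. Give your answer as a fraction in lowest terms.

ABO cross I^A I^B × I^A i → 1/2 A, 1/4 B, 1/4 AB.
So P(type B) = 1/4 per child.
P(none) = (3/4)^4 = 81/256; P(at least one) = 1 − 81/256 = 175/256.

175/256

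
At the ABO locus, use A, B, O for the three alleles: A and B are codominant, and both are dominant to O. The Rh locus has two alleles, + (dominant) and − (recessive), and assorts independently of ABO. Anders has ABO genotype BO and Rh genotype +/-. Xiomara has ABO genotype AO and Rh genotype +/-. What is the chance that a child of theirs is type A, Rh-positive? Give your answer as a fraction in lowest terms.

3/16

ABO cross BO × AO → offspring phenotypes: 1/4 O, 1/4 A, 1/4 B, 1/4 AB.
Rh cross +/- × +/- → 3/4 Rh+, 1/4 Rh-.
Independent loci: P(type A, Rh-positive) = 1/4 × 3/4 = 3/16.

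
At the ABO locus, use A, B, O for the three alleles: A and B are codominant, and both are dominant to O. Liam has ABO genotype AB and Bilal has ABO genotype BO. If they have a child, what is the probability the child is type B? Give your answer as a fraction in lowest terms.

1/2

ABO cross AB × BO → offspring phenotypes: 1/4 A, 1/2 B, 1/4 AB.
So P(type B) = 1/2.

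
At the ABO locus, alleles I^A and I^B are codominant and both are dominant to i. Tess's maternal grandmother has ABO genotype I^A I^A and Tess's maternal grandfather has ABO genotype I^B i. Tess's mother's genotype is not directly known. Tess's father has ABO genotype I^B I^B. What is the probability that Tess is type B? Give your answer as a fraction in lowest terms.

Tess's mother's ABO genotype from I^A I^A × I^B i: 1/2 I^A I^B, 1/2 I^A i.
Crossing each possibility with the father I^B I^B and summing P(type B): 1/2·1/2 + 1/2·1/2 = 1/2.

1/2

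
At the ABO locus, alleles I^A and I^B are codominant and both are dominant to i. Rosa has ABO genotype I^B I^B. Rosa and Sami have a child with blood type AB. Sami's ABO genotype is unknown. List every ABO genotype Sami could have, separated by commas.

I^A I^A, I^A I^B, I^A i

For each candidate genotype of Sami, check whether crossing it with I^B I^B can produce every observed child phenotype.
  I^A I^A → possible child types {AB} ✓
  I^A I^B → possible child types {B, AB} ✓
  I^A i → possible child types {B, AB} ✓
  I^B I^B → possible child types {B} ✗
  I^B i → possible child types {B} ✗
  i i → possible child types {B} ✗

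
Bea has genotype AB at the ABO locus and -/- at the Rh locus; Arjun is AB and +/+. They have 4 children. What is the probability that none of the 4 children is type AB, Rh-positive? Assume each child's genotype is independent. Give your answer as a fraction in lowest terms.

1/16

ABO cross AB × AB → 1/4 A, 1/4 B, 1/2 AB.
Rh cross -/- × +/+ → 1 Rh+; so P(type AB, Rh-positive) = 1/2 × 1 = 1/2 per child.
P(not type AB, Rh-positive) = 1/2 for one child; (1/2)^4 = 1/16.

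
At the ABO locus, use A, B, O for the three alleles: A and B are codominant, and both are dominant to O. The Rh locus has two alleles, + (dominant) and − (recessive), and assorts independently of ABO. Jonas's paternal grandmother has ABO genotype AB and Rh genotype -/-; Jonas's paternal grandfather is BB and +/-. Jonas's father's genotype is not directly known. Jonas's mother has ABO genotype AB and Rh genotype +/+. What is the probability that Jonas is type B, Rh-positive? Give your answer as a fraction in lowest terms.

3/8

Jonas's father's ABO genotype from AB × BB: 1/2 AB, 1/2 BB.
Crossing each possibility with the mother AB and summing P(type B): 1/2·1/4 + 1/2·1/2 = 3/8.
Similarly for Rh via the father's Rh distribution: P(Rh+) = 1.
Independent loci: 3/8 × 1 = 3/8.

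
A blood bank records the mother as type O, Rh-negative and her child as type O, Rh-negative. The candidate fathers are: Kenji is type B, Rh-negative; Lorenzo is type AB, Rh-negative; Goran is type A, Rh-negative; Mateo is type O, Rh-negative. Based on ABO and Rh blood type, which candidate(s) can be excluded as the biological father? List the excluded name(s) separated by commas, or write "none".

A candidate is excluded only if no genotype consistent with his phenotype could produce a type O, Rh-negative child with a type O, Rh-negative mother.
Lorenzo (type AB, Rh-): no genotype consistent with that phenotype can produce a type-O Rh- child with a type-O mother.

Lorenzo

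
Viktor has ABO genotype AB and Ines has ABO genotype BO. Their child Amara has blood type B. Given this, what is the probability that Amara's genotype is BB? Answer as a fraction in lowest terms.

1/2

Cross AB × BO → 1/4 AB, 1/4 AO, 1/4 BB, 1/4 BO.
Type-B genotypes among offspring: BB (1/4), BO (1/4); total 1/2.
P(BB | type B) = (1/4) / (1/2) = 1/2.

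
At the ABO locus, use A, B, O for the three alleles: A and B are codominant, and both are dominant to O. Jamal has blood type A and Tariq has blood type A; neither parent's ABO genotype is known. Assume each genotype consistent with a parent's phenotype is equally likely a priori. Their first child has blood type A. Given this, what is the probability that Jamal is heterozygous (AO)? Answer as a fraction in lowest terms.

7/15

Possible genotypes: Jamal ∈ {AA, AO}; Tariq ∈ {AA, AO}.
Weight each parental genotype pair by prior × P(type-A child):
  AA × AA: posterior weight 4/15.
  AA × AO: posterior weight 4/15.
  AO × AA: posterior weight 4/15.
  AO × AO: posterior weight 1/5.
Sum the posterior weight over pairs where Jamal is AO: 7/15.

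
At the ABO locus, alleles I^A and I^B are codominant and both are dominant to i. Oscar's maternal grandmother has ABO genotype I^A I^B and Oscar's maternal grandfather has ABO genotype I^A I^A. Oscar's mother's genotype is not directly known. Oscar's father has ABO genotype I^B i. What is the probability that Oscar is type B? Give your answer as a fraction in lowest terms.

1/4

Oscar's mother's ABO genotype from I^A I^B × I^A I^A: 1/2 I^A I^A, 1/2 I^A I^B.
Crossing each possibility with the father I^B i and summing P(type B): 1/2·0 + 1/2·1/2 = 1/4.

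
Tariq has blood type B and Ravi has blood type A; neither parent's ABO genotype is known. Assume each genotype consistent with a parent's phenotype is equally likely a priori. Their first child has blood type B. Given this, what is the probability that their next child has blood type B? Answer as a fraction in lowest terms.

5/12

Possible genotypes: Tariq ∈ {I^B I^B, I^B i}; Ravi ∈ {I^A I^A, I^A i}.
Weight each parental genotype pair by prior × P(type-B child):
  I^B I^B × I^A i: posterior weight 2/3; P(next child type B) = 1/2.
  I^B i × I^A i: posterior weight 1/3; P(next child type B) = 1/4.
Weighted sum = 5/12.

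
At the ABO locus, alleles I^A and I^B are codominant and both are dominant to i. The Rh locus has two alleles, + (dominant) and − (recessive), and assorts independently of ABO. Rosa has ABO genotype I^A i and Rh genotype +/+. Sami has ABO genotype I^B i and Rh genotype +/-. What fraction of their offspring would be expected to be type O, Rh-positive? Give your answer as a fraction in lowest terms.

1/4

ABO cross I^A i × I^B i → offspring phenotypes: 1/4 O, 1/4 A, 1/4 B, 1/4 AB.
Rh cross +/+ × +/- → 1 Rh+.
Independent loci: P(type O, Rh-positive) = 1/4 × 1 = 1/4.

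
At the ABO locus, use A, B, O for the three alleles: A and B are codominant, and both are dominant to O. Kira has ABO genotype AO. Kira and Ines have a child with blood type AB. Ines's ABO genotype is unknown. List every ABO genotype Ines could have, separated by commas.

AB, BB, BO

For each candidate genotype of Ines, check whether crossing it with AO can produce every observed child phenotype.
  AA → possible child types {A} ✗
  AB → possible child types {A, B, AB} ✓
  AO → possible child types {O, A} ✗
  BB → possible child types {B, AB} ✓
  BO → possible child types {O, A, B, AB} ✓
  OO → possible child types {O, A} ✗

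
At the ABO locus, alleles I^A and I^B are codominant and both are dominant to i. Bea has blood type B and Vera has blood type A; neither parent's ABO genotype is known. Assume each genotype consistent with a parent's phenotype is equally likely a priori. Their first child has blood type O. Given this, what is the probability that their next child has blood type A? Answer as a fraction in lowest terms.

Possible genotypes: Bea ∈ {I^B I^B, I^B i}; Vera ∈ {I^A I^A, I^A i}.
Weight each parental genotype pair by prior × P(type-O child):
  I^B i × I^A i: posterior weight 1; P(next child type A) = 1/4.
Weighted sum = 1/4.

1/4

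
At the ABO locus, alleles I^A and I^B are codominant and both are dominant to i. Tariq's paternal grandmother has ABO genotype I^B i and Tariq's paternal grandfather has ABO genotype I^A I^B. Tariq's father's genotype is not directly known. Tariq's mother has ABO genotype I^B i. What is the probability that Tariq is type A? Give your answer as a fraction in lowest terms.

Tariq's father's ABO genotype from I^B i × I^A I^B: 1/4 I^A I^B, 1/4 I^A i, 1/4 I^B I^B, 1/4 I^B i.
Crossing each possibility with the mother I^B i and summing P(type A): 1/4·1/4 + 1/4·1/4 + 1/4·0 + 1/4·0 = 1/8.

1/8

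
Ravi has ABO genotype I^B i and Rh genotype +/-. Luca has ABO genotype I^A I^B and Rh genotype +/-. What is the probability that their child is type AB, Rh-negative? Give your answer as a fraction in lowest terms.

ABO cross I^B i × I^A I^B → offspring phenotypes: 1/4 A, 1/2 B, 1/4 AB.
Rh cross +/- × +/- → 3/4 Rh+, 1/4 Rh-.
Independent loci: P(type AB, Rh-negative) = 1/4 × 1/4 = 1/16.

1/16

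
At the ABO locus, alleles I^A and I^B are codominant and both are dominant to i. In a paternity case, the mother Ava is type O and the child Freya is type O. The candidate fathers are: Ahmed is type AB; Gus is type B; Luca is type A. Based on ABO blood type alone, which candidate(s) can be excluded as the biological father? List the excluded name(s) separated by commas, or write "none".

Ahmed

A candidate is excluded only if no genotype consistent with his phenotype could produce a type O child with a type O mother.
Ahmed (type AB): no genotype consistent with that phenotype can produce a type-O child with a type-O mother.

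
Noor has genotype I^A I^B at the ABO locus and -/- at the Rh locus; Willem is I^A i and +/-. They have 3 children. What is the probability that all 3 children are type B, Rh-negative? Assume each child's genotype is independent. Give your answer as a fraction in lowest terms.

ABO cross I^A I^B × I^A i → 1/2 A, 1/4 B, 1/4 AB.
Rh cross -/- × +/- → 1/2 Rh+, 1/2 Rh-; so P(type B, Rh-negative) = 1/4 × 1/2 = 1/8 per child.
All 3 independent: (1/8)^3 = 1/512.

1/512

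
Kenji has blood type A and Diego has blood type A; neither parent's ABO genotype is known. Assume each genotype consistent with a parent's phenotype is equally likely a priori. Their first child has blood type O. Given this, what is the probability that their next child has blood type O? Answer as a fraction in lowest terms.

1/4

Possible genotypes: Kenji ∈ {AA, AO}; Diego ∈ {AA, AO}.
Weight each parental genotype pair by prior × P(type-O child):
  AO × AO: posterior weight 1; P(next child type O) = 1/4.
Weighted sum = 1/4.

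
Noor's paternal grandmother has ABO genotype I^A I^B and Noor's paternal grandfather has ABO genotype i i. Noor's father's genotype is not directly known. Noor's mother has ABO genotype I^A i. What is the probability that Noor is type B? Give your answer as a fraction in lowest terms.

1/8

Noor's father's ABO genotype from I^A I^B × i i: 1/2 I^A i, 1/2 I^B i.
Crossing each possibility with the mother I^A i and summing P(type B): 1/2·0 + 1/2·1/4 = 1/8.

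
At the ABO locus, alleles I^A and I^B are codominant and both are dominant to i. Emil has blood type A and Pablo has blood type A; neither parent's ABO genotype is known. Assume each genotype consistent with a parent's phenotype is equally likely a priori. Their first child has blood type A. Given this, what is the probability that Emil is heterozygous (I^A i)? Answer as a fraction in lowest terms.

Possible genotypes: Emil ∈ {I^A I^A, I^A i}; Pablo ∈ {I^A I^A, I^A i}.
Weight each parental genotype pair by prior × P(type-A child):
  I^A I^A × I^A I^A: posterior weight 4/15.
  I^A I^A × I^A i: posterior weight 4/15.
  I^A i × I^A I^A: posterior weight 4/15.
  I^A i × I^A i: posterior weight 1/5.
Sum the posterior weight over pairs where Emil is I^A i: 7/15.

7/15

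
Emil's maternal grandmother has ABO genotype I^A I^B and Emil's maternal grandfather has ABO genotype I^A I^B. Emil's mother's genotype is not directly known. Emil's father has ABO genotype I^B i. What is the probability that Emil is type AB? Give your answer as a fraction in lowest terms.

1/4

Emil's mother's ABO genotype from I^A I^B × I^A I^B: 1/4 I^A I^A, 1/2 I^A I^B, 1/4 I^B I^B.
Crossing each possibility with the father I^B i and summing P(type AB): 1/4·1/2 + 1/2·1/4 + 1/4·0 = 1/4.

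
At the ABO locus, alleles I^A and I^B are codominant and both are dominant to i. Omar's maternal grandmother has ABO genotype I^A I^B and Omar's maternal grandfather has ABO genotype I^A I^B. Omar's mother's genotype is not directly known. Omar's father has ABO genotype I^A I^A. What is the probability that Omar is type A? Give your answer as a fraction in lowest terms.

1/2

Omar's mother's ABO genotype from I^A I^B × I^A I^B: 1/4 I^A I^A, 1/2 I^A I^B, 1/4 I^B I^B.
Crossing each possibility with the father I^A I^A and summing P(type A): 1/4·1 + 1/2·1/2 + 1/4·0 = 1/2.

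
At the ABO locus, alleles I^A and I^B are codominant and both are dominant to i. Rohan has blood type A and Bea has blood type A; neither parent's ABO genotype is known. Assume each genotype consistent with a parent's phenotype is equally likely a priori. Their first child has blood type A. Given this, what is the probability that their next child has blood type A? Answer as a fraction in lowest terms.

19/20

Possible genotypes: Rohan ∈ {I^A I^A, I^A i}; Bea ∈ {I^A I^A, I^A i}.
Weight each parental genotype pair by prior × P(type-A child):
  I^A I^A × I^A I^A: posterior weight 4/15; P(next child type A) = 1.
  I^A I^A × I^A i: posterior weight 4/15; P(next child type A) = 1.
  I^A i × I^A I^A: posterior weight 4/15; P(next child type A) = 1.
  I^A i × I^A i: posterior weight 1/5; P(next child type A) = 3/4.
Weighted sum = 19/20.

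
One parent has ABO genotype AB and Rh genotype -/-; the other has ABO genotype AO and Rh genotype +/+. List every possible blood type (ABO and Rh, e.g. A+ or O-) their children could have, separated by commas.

Gametes from AB × AO give offspring ABO genotypes AA, AB, AO, BO, i.e. phenotypes A, B, AB.
Rh cross -/- × +/+ → phenotypes Rh+.
Combining independently: A+, B+, AB+.

A+, B+, AB+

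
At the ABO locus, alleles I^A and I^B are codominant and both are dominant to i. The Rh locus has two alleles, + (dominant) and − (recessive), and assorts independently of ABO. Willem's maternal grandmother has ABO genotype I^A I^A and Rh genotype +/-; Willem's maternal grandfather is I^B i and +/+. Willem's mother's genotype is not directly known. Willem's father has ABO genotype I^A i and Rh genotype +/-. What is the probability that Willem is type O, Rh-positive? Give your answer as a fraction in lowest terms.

7/64

Willem's mother's ABO genotype from I^A I^A × I^B i: 1/2 I^A I^B, 1/2 I^A i.
Crossing each possibility with the father I^A i and summing P(type O): 1/2·0 + 1/2·1/4 = 1/8.
Similarly for Rh via the mother's Rh distribution: P(Rh+) = 7/8.
Independent loci: 1/8 × 7/8 = 7/64.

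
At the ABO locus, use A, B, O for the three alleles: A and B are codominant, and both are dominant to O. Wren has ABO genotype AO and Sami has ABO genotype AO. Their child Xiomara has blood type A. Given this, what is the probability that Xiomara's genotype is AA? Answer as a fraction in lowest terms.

Cross AO × AO → 1/4 AA, 1/2 AO, 1/4 OO.
Type-A genotypes among offspring: AA (1/4), AO (1/2); total 3/4.
P(AA | type A) = (1/4) / (3/4) = 1/3.

1/3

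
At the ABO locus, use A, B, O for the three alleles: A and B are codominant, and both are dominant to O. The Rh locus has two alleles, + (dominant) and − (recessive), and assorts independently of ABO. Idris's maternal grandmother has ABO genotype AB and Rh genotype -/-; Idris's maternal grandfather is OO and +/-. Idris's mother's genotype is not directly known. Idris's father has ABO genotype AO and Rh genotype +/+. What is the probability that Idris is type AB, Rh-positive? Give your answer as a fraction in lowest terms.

1/8

Idris's mother's ABO genotype from AB × OO: 1/2 AO, 1/2 BO.
Crossing each possibility with the father AO and summing P(type AB): 1/2·0 + 1/2·1/4 = 1/8.
Similarly for Rh via the mother's Rh distribution: P(Rh+) = 1.
Independent loci: 1/8 × 1 = 1/8.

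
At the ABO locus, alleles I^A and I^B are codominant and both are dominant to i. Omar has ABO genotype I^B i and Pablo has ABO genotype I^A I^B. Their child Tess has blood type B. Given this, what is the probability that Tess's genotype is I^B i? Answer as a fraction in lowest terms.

1/2

Cross I^B i × I^A I^B → 1/4 I^A I^B, 1/4 I^A i, 1/4 I^B I^B, 1/4 I^B i.
Type-B genotypes among offspring: I^B I^B (1/4), I^B i (1/4); total 1/2.
P(I^B i | type B) = (1/4) / (1/2) = 1/2.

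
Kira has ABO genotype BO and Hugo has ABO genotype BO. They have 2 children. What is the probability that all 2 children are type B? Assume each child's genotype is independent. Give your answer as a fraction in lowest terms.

9/16

ABO cross BO × BO → 1/4 O, 3/4 B.
So P(type B) = 3/4 per child.
All 2 independent: (3/4)^2 = 9/16.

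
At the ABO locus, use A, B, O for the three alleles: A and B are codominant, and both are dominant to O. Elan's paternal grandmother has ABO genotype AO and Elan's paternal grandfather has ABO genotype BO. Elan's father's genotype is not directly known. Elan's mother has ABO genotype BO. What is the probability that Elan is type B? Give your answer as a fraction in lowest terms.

Elan's father's ABO genotype from AO × BO: 1/4 AB, 1/4 AO, 1/4 BO, 1/4 OO.
Crossing each possibility with the mother BO and summing P(type B): 1/4·1/2 + 1/4·1/4 + 1/4·3/4 + 1/4·1/2 = 1/2.

1/2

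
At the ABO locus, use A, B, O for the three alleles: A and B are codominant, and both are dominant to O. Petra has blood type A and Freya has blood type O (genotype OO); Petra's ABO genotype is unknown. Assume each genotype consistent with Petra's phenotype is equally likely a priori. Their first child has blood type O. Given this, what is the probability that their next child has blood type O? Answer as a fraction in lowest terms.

1/2

Possible genotypes: Petra ∈ {AA, AO}; Freya ∈ {OO}.
Weight each parental genotype pair by prior × P(type-O child):
  AO × OO: posterior weight 1; P(next child type O) = 1/2.
Weighted sum = 1/2.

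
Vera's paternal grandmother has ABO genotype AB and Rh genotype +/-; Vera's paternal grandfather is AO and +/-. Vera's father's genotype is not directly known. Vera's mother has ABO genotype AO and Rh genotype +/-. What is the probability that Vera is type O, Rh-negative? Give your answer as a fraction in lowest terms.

Vera's father's ABO genotype from AB × AO: 1/4 AA, 1/4 AB, 1/4 AO, 1/4 BO.
Crossing each possibility with the mother AO and summing P(type O): 1/4·0 + 1/4·0 + 1/4·1/4 + 1/4·1/4 = 1/8.
Similarly for Rh via the father's Rh distribution: P(Rh-) = 1/4.
Independent loci: 1/8 × 1/4 = 1/32.

1/32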